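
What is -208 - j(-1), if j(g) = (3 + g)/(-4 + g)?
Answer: -1038/5 ≈ -207.60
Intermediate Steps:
j(g) = (3 + g)/(-4 + g)
-208 - j(-1) = -208 - (3 - 1)/(-4 - 1) = -208 - 2/(-5) = -208 - (-1)*2/5 = -208 - 1*(-⅖) = -208 + ⅖ = -1038/5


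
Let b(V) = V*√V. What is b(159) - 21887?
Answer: -21887 + 159*√159 ≈ -19882.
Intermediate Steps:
b(V) = V^(3/2)
b(159) - 21887 = 159^(3/2) - 21887 = 159*√159 - 21887 = -21887 + 159*√159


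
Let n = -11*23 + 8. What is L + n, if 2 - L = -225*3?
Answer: 432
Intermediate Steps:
L = 677 (L = 2 - (-225)*3 = 2 - 1*(-675) = 2 + 675 = 677)
n = -245 (n = -253 + 8 = -245)
L + n = 677 - 245 = 432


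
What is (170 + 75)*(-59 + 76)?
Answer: 4165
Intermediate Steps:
(170 + 75)*(-59 + 76) = 245*17 = 4165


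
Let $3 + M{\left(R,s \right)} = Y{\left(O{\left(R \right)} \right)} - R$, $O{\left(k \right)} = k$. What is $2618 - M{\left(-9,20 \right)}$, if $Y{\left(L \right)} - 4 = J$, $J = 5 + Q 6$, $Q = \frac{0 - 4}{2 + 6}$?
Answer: $2606$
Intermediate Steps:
$Q = - \frac{1}{2}$ ($Q = - \frac{4}{8} = \left(-4\right) \frac{1}{8} = - \frac{1}{2} \approx -0.5$)
$J = 2$ ($J = 5 - 3 = 2$)
$Y{\left(L \right)} = 6$ ($Y{\left(L \right)} = 4 + 2 = 6$)
$M{\left(R,s \right)} = 3 - R$ ($M{\left(R,s \right)} = -3 - \left(-6 + R\right) = 3 - R$)
$2618 - M{\left(-9,20 \right)} = 2618 - \left(3 - -9\right) = 2618 - \left(3 + 9\right) = 2618 - 12 = 2606$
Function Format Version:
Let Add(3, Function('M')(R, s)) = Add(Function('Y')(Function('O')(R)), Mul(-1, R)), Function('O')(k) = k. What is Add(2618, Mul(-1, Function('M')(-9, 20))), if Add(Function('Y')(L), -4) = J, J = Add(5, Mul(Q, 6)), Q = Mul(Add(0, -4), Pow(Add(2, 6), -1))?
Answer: 2606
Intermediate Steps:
Q = Rational(-1, 2) (Q = Mul(-4, Pow(8, -1)) = Mul(-4, Rational(1, 8)) = Rational(-1, 2) ≈ -0.50000)
J = 2 (J = Add(5, Mul(Rational(-1, 2), 6)) = Add(5, -3) = 2)
Function('Y')(L) = 6 (Function('Y')(L) = Add(4, 2) = 6)
Function('M')(R, s) = Add(3, Mul(-1, R)) (Function('M')(R, s) = Add(-3, Add(6, Mul(-1, R))) = Add(3, Mul(-1, R)))
Add(2618, Mul(-1, Function('M')(-9, 20))) = Add(2618, Mul(-1, Add(3, Mul(-1, -9)))) = Add(2618, Mul(-1, Add(3, 9))) = Add(2618, Mul(-1, 12)) = Add(2618, -12) = 2606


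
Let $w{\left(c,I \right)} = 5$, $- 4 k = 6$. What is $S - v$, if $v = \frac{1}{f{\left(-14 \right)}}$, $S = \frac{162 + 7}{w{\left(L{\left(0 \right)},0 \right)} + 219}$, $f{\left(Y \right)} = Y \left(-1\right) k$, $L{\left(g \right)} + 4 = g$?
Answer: $\frac{77}{96} \approx 0.80208$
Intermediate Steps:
$k = - \frac{3}{2}$ ($k = \left(- \frac{1}{4}\right) 6 = - \frac{3}{2} \approx -1.5$)
$L{\left(g \right)} = -4 + g$
$f{\left(Y \right)} = \frac{3 Y}{2}$ ($f{\left(Y \right)} = Y \left(-1\right) \left(- \frac{3}{2}\right) = - Y \left(- \frac{3}{2}\right) = \frac{3 Y}{2}$)
$S = \frac{169}{224}$ ($S = \frac{162 + 7}{5 + 219} = \frac{169}{224} \approx 0.75446$)
$v = - \frac{1}{21}$ ($v = \frac{1}{\frac{3}{2} \left(-14\right)} = \frac{1}{-21} = - \frac{1}{21} \approx -0.047619$)
$S - v = \frac{169}{224} - - \frac{1}{21} = \frac{169}{224} + \frac{1}{21} = \frac{77}{96}$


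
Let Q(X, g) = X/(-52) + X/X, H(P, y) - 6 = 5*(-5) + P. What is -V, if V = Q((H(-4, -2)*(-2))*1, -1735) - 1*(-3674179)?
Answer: -95528657/26 ≈ -3.6742e+6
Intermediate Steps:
H(P, y) = -19 + P (H(P, y) = 6 + (5*(-5) + P) = 6 + (-25 + P) = -19 + P)
Q(X, g) = 1 - X/52 (Q(X, g) = X*(-1/52) + 1 = -X/52 + 1 = 1 - X/52)
V = 95528657/26 (V = (1 - (-19 - 4)*(-2)/52) - 1*(-3674179) = (1 - (-23*(-2))/52) + 3674179 = (1 - 23/26) + 3674179 = 3/26 + 3674179 = 95528657/26 ≈ 3.6742e+6)
-V = -1*95528657/26 = -95528657/26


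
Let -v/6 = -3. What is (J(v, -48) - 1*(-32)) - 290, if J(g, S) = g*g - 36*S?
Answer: 1794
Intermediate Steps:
v = 18 (v = -6*(-3) = 18)
J(g, S) = g² - 36*S
(J(v, -48) - 1*(-32)) - 290 = ((18² - 36*(-48)) - 1*(-32)) - 290 = ((324 + 1728) + 32) - 290 = (2052 + 32) - 290 = 2084 - 290 = 1794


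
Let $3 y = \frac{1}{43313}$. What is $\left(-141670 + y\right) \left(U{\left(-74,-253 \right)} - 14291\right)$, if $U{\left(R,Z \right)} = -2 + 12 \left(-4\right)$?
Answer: $\frac{263995698027989}{129939} \approx 2.0317 \cdot 10^{9}$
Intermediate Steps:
$U{\left(R,Z \right)} = -50$ ($U{\left(R,Z \right)} = -2 - 48 = -50$)
$y = \frac{1}{129939}$ ($y = \frac{1}{3 \cdot 43313} = \frac{1}{3} \cdot \frac{1}{43313} = \frac{1}{129939} \approx 7.6959 \cdot 10^{-6}$)
$\left(-141670 + y\right) \left(U{\left(-74,-253 \right)} - 14291\right) = \left(-141670 + \frac{1}{129939}\right) \left(-50 - 14291\right) = \left(- \frac{18408458129}{129939}\right) \left(-14341\right) = \frac{263995698027989}{129939}$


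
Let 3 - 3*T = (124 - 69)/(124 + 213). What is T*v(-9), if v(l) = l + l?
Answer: -5736/337 ≈ -17.021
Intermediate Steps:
v(l) = 2*l
T = 956/1011 (T = 1 - (124 - 69)/(3*(124 + 213)) = 1 - 55/(3*337) = 1 - ⅓*55/337 = 1 - 55/1011 = 956/1011 ≈ 0.94560)
T*v(-9) = 956*(2*(-9))/1011 = (956/1011)*(-18) = -5736/337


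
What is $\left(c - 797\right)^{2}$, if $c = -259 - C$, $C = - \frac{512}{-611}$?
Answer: $\frac{416964649984}{373321} \approx 1.1169 \cdot 10^{6}$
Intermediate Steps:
$C = \frac{512}{611}$ ($C = \left(-512\right) \left(- \frac{1}{611}\right) = \frac{512}{611} \approx 0.83797$)
$c = - \frac{158761}{611}$ ($c = -259 - \frac{512}{611} = - \frac{158761}{611} \approx -259.84$)
$\left(c - 797\right)^{2} = \left(- \frac{158761}{611} - 797\right)^{2} = \left(- \frac{645728}{611}\right)^{2} = \frac{416964649984}{373321}$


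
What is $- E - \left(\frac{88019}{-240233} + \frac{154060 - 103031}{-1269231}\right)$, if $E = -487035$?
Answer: $\frac{148502536057072951}{304911170823} \approx 4.8704 \cdot 10^{5}$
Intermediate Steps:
$- E - \left(\frac{88019}{-240233} + \frac{154060 - 103031}{-1269231}\right) = \left(-1\right) \left(-487035\right) - \left(\frac{88019}{-240233} + \frac{154060 - 103031}{-1269231}\right) = 487035 - \left(88019 \left(- \frac{1}{240233}\right) + 51029 \left(- \frac{1}{1269231}\right)\right) = 487035 - \left(- \frac{88019}{240233} - \frac{51029}{1269231}\right) = 487035 - - \frac{123975293146}{304911170823} = 487035 + \frac{123975293146}{304911170823} = \frac{148502536057072951}{304911170823}$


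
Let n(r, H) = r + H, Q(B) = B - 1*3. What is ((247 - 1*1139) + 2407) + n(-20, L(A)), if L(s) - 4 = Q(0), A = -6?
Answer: 1496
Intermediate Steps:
Q(B) = -3 + B (Q(B) = B - 3 = -3 + B)
L(s) = 1 (L(s) = 4 + (-3 + 0) = 4 - 3 = 1)
n(r, H) = H + r
((247 - 1*1139) + 2407) + n(-20, L(A)) = ((247 - 1*1139) + 2407) + (1 - 20) = ((247 - 1139) + 2407) - 19 = (-892 + 2407) - 19 = 1515 - 19 = 1496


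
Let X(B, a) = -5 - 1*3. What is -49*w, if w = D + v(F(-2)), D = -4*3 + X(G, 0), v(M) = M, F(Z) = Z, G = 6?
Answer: 1078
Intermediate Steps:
X(B, a) = -8 (X(B, a) = -5 - 3 = -8)
D = -20 (D = -4*3 - 8 = -12 - 8 = -20)
w = -22 (w = -20 - 2 = -22)
-49*w = -49*(-22) = 1078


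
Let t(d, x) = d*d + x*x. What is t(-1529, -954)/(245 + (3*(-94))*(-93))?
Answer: 3247957/26471 ≈ 122.70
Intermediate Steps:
t(d, x) = d² + x²
t(-1529, -954)/(245 + (3*(-94))*(-93)) = ((-1529)² + (-954)²)/(245 + (3*(-94))*(-93)) = (2337841 + 910116)/(245 - 282*(-93)) = 3247957/(245 + 26226) = 3247957/26471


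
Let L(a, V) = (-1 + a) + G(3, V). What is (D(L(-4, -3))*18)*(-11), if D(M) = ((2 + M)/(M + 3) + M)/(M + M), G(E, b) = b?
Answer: -1683/20 ≈ -84.150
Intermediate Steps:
L(a, V) = -1 + V + a (L(a, V) = (-1 + a) + V = -1 + V + a)
D(M) = (M + (2 + M)/(3 + M))/(2*M) (D(M) = ((2 + M)/(3 + M) + M)/((2*M)) = ((2 + M)/(3 + M) + M)*(1/(2*M)) = (M + (2 + M)/(3 + M))*(1/(2*M)) = (M + (2 + M)/(3 + M))/(2*M))
(D(L(-4, -3))*18)*(-11) = (((2 + (-1 - 3 - 4)**2 + 4*(-1 - 3 - 4))/(2*(-1 - 3 - 4)*(3 + (-1 - 3 - 4))))*18)*(-11) = (((1/2)*(2 + (-8)**2 + 4*(-8))/(-8*(3 - 8)))*18)*(-11) = (((1/2)*(-1/8)*(2 + 64 - 32)/(-5))*18)*(-11) = (((1/2)*(-1/8)*(-1/5)*34)*18)*(-11) = ((17/40)*18)*(-11) = (153/20)*(-11) = -1683/20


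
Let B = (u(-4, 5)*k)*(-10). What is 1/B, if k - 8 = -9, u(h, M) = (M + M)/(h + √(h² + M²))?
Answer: -1/25 + √41/100 ≈ 0.024031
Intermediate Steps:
u(h, M) = 2*M/(h + √(M² + h²)) (u(h, M) = (2*M)/(h + √(M² + h²)) = 2*M/(h + √(M² + h²)))
k = -1 (k = 8 - 9 = -1)
B = 100/(-4 + √41) (B = ((2*5/(-4 + √(5² + (-4)²)))*(-1))*(-10) = ((2*5/(-4 + √(25 + 16)))*(-1))*(-10) = ((2*5/(-4 + √41))*(-1))*(-10) = ((10/(-4 + √41))*(-1))*(-10) = -10/(-4 + √41)*(-10) = 100/(-4 + √41) ≈ 41.612)
1/B = 1/(16 + 4*√41)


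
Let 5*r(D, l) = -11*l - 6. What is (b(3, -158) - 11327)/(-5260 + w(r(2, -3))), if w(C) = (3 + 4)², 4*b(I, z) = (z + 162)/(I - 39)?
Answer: 407773/187596 ≈ 2.1737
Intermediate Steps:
r(D, l) = -6/5 - 11*l/5 (r(D, l) = (-11*l - 6)/5 = (-6 - 11*l)/5 = -6/5 - 11*l/5)
b(I, z) = (162 + z)/(4*(-39 + I)) (b(I, z) = ((z + 162)/(I - 39))/4 = ((162 + z)/(-39 + I))/4 = (162 + z)/(4*(-39 + I)))
w(C) = 49 (w(C) = 7² = 49)
(b(3, -158) - 11327)/(-5260 + w(r(2, -3))) = ((162 - 158)/(4*(-39 + 3)) - 11327)/(-5260 + 49) = ((¼)*4/(-36) - 11327)/(-5211) = ((¼)*(-1/36)*4 - 11327)*(-1/5211) = (-1/36 - 11327)*(-1/5211) = -407773/36*(-1/5211) = 407773/187596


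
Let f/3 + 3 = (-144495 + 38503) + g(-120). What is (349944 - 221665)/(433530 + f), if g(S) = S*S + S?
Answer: 128279/158385 ≈ 0.80992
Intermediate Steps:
g(S) = S + S**2 (g(S) = S**2 + S = S + S**2)
f = -275145 (f = -9 + 3*((-144495 + 38503) - 120*(1 - 120)) = -9 + 3*(-105992 - 120*(-119)) = -9 + 3*(-105992 + 14280) = -9 + 3*(-91712) = -9 - 275136 = -275145)
(349944 - 221665)/(433530 + f) = (349944 - 221665)/(433530 - 275145) = 128279/158385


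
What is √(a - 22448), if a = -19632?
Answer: 4*I*√2630 ≈ 205.13*I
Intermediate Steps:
√(a - 22448) = √(-19632 - 22448) = √(-42080) = 4*I*√2630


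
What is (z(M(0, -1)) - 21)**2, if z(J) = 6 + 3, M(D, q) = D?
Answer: 144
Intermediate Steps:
z(J) = 9
(z(M(0, -1)) - 21)**2 = (9 - 21)**2 = (-12)**2 = 144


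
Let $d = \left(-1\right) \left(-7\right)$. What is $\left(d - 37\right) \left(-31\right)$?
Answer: $930$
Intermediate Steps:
$d = 7$
$\left(d - 37\right) \left(-31\right) = \left(7 - 37\right) \left(-31\right) = \left(-30\right) \left(-31\right) = 930$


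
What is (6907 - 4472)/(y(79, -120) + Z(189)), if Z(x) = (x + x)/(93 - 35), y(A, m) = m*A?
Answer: -70615/274731 ≈ -0.25703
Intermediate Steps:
y(A, m) = A*m
Z(x) = x/29 (Z(x) = (2*x)/58 = (2*x)*(1/58) = x/29)
(6907 - 4472)/(y(79, -120) + Z(189)) = (6907 - 4472)/(79*(-120) + (1/29)*189) = 2435/(-9480 + 189/29) = 2435/(-274731/29) = 2435*(-29/274731) = -70615/274731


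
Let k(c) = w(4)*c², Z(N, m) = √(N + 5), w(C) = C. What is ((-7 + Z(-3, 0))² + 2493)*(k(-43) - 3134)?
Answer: 10842528 - 59668*√2 ≈ 1.0758e+7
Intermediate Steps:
Z(N, m) = √(5 + N)
k(c) = 4*c²
((-7 + Z(-3, 0))² + 2493)*(k(-43) - 3134) = ((-7 + √(5 - 3))² + 2493)*(4*(-43)² - 3134) = ((-7 + √2)² + 2493)*(4*1849 - 3134) = (2493 + (-7 + √2)²)*(7396 - 3134) = (2493 + (-7 + √2)²)*4262 = 10625166 + 4262*(-7 + √2)²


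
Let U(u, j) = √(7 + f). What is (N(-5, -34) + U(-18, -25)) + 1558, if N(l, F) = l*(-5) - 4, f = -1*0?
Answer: 1579 + √7 ≈ 1581.6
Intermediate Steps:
f = 0
U(u, j) = √7 (U(u, j) = √(7 + 0) = √7)
N(l, F) = -4 - 5*l (N(l, F) = -5*l - 4 = -4 - 5*l)
(N(-5, -34) + U(-18, -25)) + 1558 = ((-4 - 5*(-5)) + √7) + 1558 = ((-4 + 25) + √7) + 1558 = (21 + √7) + 1558 = 1579 + √7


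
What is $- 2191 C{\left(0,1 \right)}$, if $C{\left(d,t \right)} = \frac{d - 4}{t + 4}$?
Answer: $\frac{8764}{5} \approx 1752.8$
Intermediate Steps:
$C{\left(d,t \right)} = \frac{-4 + d}{4 + t}$
$- 2191 C{\left(0,1 \right)} = - 2191 \frac{-4 + 0}{4 + 1} = - 2191 \cdot \frac{1}{5} \left(-4\right) = \left(-2191\right) \left(- \frac{4}{5}\right) = \frac{8764}{5}$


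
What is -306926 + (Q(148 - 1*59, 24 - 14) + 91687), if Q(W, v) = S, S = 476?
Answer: -214763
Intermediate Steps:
Q(W, v) = 476
-306926 + (Q(148 - 1*59, 24 - 14) + 91687) = -306926 + (476 + 91687) = -306926 + 92163 = -214763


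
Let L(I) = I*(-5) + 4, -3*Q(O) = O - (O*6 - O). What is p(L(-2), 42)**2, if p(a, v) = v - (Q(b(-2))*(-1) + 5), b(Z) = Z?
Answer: 10609/9 ≈ 1178.8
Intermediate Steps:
Q(O) = 4*O/3 (Q(O) = -(O - (O*6 - O))/3 = -(O - (6*O - O))/3 = -(O - 5*O)/3 = -(-4)*O/3 = 4*O/3)
L(I) = 4 - 5*I (L(I) = -5*I + 4 = 4 - 5*I)
p(a, v) = -23/3 + v (p(a, v) = v - (((4/3)*(-2))*(-1) + 5) = v - (-8/3*(-1) + 5) = v - (8/3 + 5) = v - 1*23/3 = v - 23/3 = -23/3 + v)
p(L(-2), 42)**2 = (-23/3 + 42)**2 = (103/3)**2 = 10609/9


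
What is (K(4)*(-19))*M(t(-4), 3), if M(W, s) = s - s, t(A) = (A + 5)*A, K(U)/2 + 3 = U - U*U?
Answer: 0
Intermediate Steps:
K(U) = -6 - 2*U**2 + 2*U (K(U) = -6 + 2*(U - U*U) = -6 + 2*(U - U**2) = -6 + (-2*U**2 + 2*U) = -6 - 2*U**2 + 2*U)
t(A) = A*(5 + A) (t(A) = (5 + A)*A = A*(5 + A))
M(W, s) = 0
(K(4)*(-19))*M(t(-4), 3) = ((-6 - 2*4**2 + 2*4)*(-19))*0 = ((-6 - 2*16 + 8)*(-19))*0 = ((-6 - 32 + 8)*(-19))*0 = -30*(-19)*0 = 570*0 = 0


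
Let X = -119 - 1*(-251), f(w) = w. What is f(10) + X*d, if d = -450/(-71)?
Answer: 60110/71 ≈ 846.62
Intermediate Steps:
X = 132 (X = -119 + 251 = 132)
d = 450/71 (d = -450*(-1/71) = 450/71 ≈ 6.3380)
f(10) + X*d = 10 + 132*(450/71) = 10 + 59400/71 = 60110/71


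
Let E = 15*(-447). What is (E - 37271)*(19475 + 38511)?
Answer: -2549992336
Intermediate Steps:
E = -6705
(E - 37271)*(19475 + 38511) = (-6705 - 37271)*(19475 + 38511) = -43976*57986 = -2549992336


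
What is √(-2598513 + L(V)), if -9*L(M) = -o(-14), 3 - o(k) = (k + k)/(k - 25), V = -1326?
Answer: I*√35571040986/117 ≈ 1612.0*I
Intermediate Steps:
o(k) = 3 - 2*k/(-25 + k) (o(k) = 3 - (k + k)/(k - 25) = 3 - 2*k/(-25 + k))
L(M) = 89/351 (L(M) = -(-1)*(-75 - 14)/(-25 - 14)/9 = -(-1)*-89/(-39)/9 = -(-1)*(-1/39*(-89))/9 = -(-1)*89/(9*39) = -⅑*(-89/39) = 89/351)
√(-2598513 + L(V)) = √(-2598513 + 89/351) = √(-912077974/351) = I*√35571040986/117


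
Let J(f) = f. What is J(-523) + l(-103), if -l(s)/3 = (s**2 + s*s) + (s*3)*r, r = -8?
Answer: -71593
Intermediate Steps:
l(s) = -6*s**2 + 72*s (l(s) = -3*((s**2 + s*s) + (s*3)*(-8)) = -3*((s**2 + s**2) + (3*s)*(-8)) = -3*(2*s**2 - 24*s) = -3*(-24*s + 2*s**2) = -6*s**2 + 72*s)
J(-523) + l(-103) = -523 + 6*(-103)*(12 - 1*(-103)) = -523 + 6*(-103)*(12 + 103) = -523 + 6*(-103)*115 = -523 - 71070 = -71593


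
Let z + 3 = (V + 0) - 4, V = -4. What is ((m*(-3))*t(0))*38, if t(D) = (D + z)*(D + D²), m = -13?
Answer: 0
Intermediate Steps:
z = -11 (z = -3 + ((-4 + 0) - 4) = -3 + (-4 - 4) = -3 - 8 = -11)
t(D) = (-11 + D)*(D + D²) (t(D) = (D - 11)*(D + D²) = (-11 + D)*(D + D²))
((m*(-3))*t(0))*38 = ((-13*(-3))*(0*(-11 + 0² - 10*0)))*38 = (39*(0*(-11 + 0 + 0)))*38 = (39*(0*(-11)))*38 = (39*0)*38 = 0*38 = 0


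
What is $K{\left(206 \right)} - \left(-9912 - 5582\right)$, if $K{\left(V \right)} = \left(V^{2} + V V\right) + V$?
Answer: $100572$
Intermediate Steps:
$K{\left(V \right)} = V + 2 V^{2}$ ($K{\left(V \right)} = \left(V^{2} + V^{2}\right) + V = 2 V^{2} + V = V + 2 V^{2}$)
$K{\left(206 \right)} - \left(-9912 - 5582\right) = 206 \left(1 + 2 \cdot 206\right) - \left(-9912 - 5582\right) = 206 \left(1 + 412\right) - \left(-9912 - 5582\right) = 206 \cdot 413 - -15494 = 85078 + 15494 = 100572$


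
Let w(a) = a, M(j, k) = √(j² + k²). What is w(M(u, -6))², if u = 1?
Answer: 37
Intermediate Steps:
w(M(u, -6))² = (√(1² + (-6)²))² = (√(1 + 36))² = (√37)² = 37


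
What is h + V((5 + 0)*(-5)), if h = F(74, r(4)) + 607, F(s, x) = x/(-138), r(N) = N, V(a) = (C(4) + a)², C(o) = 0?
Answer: 85006/69 ≈ 1232.0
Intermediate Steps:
V(a) = a² (V(a) = (0 + a)² = a²)
F(s, x) = -x/138 (F(s, x) = x*(-1/138) = -x/138)
h = 41881/69 (h = -1/138*4 + 607 = -2/69 + 607 = 41881/69 ≈ 606.97)
h + V((5 + 0)*(-5)) = 41881/69 + ((5 + 0)*(-5))² = 41881/69 + (5*(-5))² = 41881/69 + (-25)² = 41881/69 + 625 = 85006/69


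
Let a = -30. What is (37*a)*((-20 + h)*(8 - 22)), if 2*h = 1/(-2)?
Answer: -314685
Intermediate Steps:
h = -¼ (h = (½)/(-2) = (½)*(-½) = -¼ ≈ -0.25000)
(37*a)*((-20 + h)*(8 - 22)) = (37*(-30))*((-20 - ¼)*(8 - 22)) = -(-44955)*(-14)/2 = -1110*567/2 = -314685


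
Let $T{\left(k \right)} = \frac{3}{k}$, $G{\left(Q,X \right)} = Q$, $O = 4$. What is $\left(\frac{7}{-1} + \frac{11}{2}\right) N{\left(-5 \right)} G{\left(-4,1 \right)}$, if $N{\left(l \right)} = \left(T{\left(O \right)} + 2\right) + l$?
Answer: $- \frac{27}{2} \approx -13.5$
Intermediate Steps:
$N{\left(l \right)} = \frac{11}{4} + l$ ($N{\left(l \right)} = \left(\frac{3}{4} + 2\right) + l = \frac{11}{4} + l$)
$\left(\frac{7}{-1} + \frac{11}{2}\right) N{\left(-5 \right)} G{\left(-4,1 \right)} = \left(\frac{7}{-1} + \frac{11}{2}\right) \left(\frac{11}{4} - 5\right) \left(-4\right) = \left(7 \left(-1\right) + 11 \cdot \frac{1}{2}\right) \left(- \frac{9}{4}\right) \left(-4\right) = \left(-7 + \frac{11}{2}\right) \left(- \frac{9}{4}\right) \left(-4\right) = \left(- \frac{3}{2}\right) \left(- \frac{9}{4}\right) \left(-4\right) = \frac{27}{8} \left(-4\right) = - \frac{27}{2}$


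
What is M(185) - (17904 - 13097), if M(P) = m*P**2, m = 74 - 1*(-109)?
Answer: 6258368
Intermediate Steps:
m = 183 (m = 74 + 109 = 183)
M(P) = 183*P**2
M(185) - (17904 - 13097) = 183*185**2 - (17904 - 13097) = 183*34225 - 1*4807 = 6263175 - 4807 = 6258368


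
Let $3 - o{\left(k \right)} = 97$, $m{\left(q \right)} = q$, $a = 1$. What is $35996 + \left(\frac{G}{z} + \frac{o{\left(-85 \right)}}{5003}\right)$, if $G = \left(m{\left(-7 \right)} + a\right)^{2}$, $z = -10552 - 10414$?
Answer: $\frac{1887861302748}{52446449} \approx 35996.0$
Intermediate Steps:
$z = -20966$
$o{\left(k \right)} = -94$ ($o{\left(k \right)} = 3 - 97 = -94$)
$G = 36$ ($G = \left(-7 + 1\right)^{2} = \left(-6\right)^{2} = 36$)
$35996 + \left(\frac{G}{z} + \frac{o{\left(-85 \right)}}{5003}\right) = 35996 + \left(\frac{36}{-20966} - \frac{94}{5003}\right) = 35996 + \left(36 \left(- \frac{1}{20966}\right) - \frac{94}{5003}\right) = 35996 - \frac{1075456}{52446449} = \frac{1887861302748}{52446449}$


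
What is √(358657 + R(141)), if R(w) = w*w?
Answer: √378538 ≈ 615.25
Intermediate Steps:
R(w) = w²
√(358657 + R(141)) = √(358657 + 141²) = √(358657 + 19881) = √378538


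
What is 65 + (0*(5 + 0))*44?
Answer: 65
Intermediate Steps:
65 + (0*(5 + 0))*44 = 65 + (0*5)*44 = 65 + 0*44 = 65 + 0 = 65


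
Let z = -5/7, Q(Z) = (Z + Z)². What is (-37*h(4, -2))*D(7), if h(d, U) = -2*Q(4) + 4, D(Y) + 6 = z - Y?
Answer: -440448/7 ≈ -62921.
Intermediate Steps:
Q(Z) = 4*Z² (Q(Z) = (2*Z)² = 4*Z²)
z = -5/7 (z = -5*⅐ = -5/7 ≈ -0.71429)
D(Y) = -47/7 - Y (D(Y) = -6 + (-5/7 - Y) = -47/7 - Y)
h(d, U) = -124 (h(d, U) = -8*4² + 4 = -8*16 + 4 = -2*64 + 4 = -128 + 4 = -124)
(-37*h(4, -2))*D(7) = (-37*(-124))*(-47/7 - 1*7) = 4588*(-47/7 - 7) = 4588*(-96/7) = -440448/7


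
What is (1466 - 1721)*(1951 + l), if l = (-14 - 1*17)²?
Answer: -742560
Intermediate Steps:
l = 961 (l = (-14 - 17)² = (-31)² = 961)
(1466 - 1721)*(1951 + l) = (1466 - 1721)*(1951 + 961) = -255*2912 = -742560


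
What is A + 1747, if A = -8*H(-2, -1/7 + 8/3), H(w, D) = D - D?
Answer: 1747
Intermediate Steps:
H(w, D) = 0
A = 0 (A = -8*0 = 0)
A + 1747 = 0 + 1747 = 1747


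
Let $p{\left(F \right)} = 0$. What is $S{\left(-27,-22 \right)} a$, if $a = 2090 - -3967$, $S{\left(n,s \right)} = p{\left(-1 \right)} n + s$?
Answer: $-133254$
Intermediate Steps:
$S{\left(n,s \right)} = s$ ($S{\left(n,s \right)} = 0 n + s = 0 + s = s$)
$a = 6057$ ($a = 2090 + 3967 = 6057$)
$S{\left(-27,-22 \right)} a = \left(-22\right) 6057 = -133254$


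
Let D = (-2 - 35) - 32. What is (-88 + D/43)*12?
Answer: -46236/43 ≈ -1075.3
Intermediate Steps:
D = -69 (D = -37 - 32 = -69)
(-88 + D/43)*12 = (-88 - 69/43)*12 = -3853/43*12 = -46236/43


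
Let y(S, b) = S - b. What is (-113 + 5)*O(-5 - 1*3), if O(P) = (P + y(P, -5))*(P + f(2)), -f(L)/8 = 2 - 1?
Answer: -19008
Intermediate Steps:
f(L) = -8 (f(L) = -8*(2 - 1) = -8*1 = -8)
O(P) = (-8 + P)*(5 + 2*P) (O(P) = (P + (P - 1*(-5)))*(P - 8) = (P + (P + 5))*(-8 + P) = (P + (5 + P))*(-8 + P) = (5 + 2*P)*(-8 + P) = (-8 + P)*(5 + 2*P))
(-113 + 5)*O(-5 - 1*3) = (-113 + 5)*(-40 - 11*(-5 - 1*3) + 2*(-5 - 1*3)**2) = -108*(-40 - 11*(-5 - 3) + 2*(-5 - 3)**2) = -108*(-40 - 11*(-8) + 2*(-8)**2) = -108*(-40 + 88 + 2*64) = -108*(-40 + 88 + 128) = -108*176 = -19008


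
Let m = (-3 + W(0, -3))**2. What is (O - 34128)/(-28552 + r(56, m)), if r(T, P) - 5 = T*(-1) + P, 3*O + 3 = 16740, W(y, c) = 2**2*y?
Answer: 28549/28594 ≈ 0.99843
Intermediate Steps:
W(y, c) = 4*y
O = 5579 (O = -1 + (1/3)*16740 = -1 + 5580 = 5579)
m = 9 (m = (-3 + 4*0)**2 = (-3 + 0)**2 = (-3)**2 = 9)
r(T, P) = 5 + P - T (r(T, P) = 5 + (T*(-1) + P) = 5 + (-T + P) = 5 + (P - T) = 5 + P - T)
(O - 34128)/(-28552 + r(56, m)) = (5579 - 34128)/(-28552 + (5 + 9 - 1*56)) = -28549/(-28552 + (5 + 9 - 56)) = -28549/(-28552 - 42) = -28549/(-28594) = -28549*(-1/28594) = 28549/28594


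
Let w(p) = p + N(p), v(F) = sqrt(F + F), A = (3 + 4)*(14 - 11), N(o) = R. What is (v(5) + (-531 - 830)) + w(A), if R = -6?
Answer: -1346 + sqrt(10) ≈ -1342.8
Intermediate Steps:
N(o) = -6
A = 21 (A = 7*3 = 21)
v(F) = sqrt(2)*sqrt(F) (v(F) = sqrt(2*F) = sqrt(2)*sqrt(F))
w(p) = -6 + p (w(p) = p - 6 = -6 + p)
(v(5) + (-531 - 830)) + w(A) = (sqrt(2)*sqrt(5) + (-531 - 830)) + (-6 + 21) = (sqrt(10) - 1361) + 15 = (-1361 + sqrt(10)) + 15 = -1346 + sqrt(10)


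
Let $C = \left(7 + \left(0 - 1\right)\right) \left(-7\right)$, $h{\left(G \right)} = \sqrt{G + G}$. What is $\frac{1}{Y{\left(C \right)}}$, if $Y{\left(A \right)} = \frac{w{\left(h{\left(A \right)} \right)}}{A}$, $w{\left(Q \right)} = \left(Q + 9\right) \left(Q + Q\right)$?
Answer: $\frac{\sqrt{21}}{2 \left(- 9 i + 2 \sqrt{21}\right)} \approx 0.12727 + 0.12498 i$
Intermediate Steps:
$h{\left(G \right)} = \sqrt{2} \sqrt{G}$ ($h{\left(G \right)} = \sqrt{2 G} = \sqrt{2} \sqrt{G}$)
$w{\left(Q \right)} = 2 Q \left(9 + Q\right)$ ($w{\left(Q \right)} = \left(9 + Q\right) 2 Q = 2 Q \left(9 + Q\right)$)
$C = -42$ ($C = \left(7 + \left(0 - 1\right)\right) \left(-7\right) = \left(7 - 1\right) \left(-7\right) = 6 \left(-7\right) = -42$)
$Y{\left(A \right)} = \frac{2 \sqrt{2} \left(9 + \sqrt{2} \sqrt{A}\right)}{\sqrt{A}}$ ($Y{\left(A \right)} = \frac{2 \sqrt{2} \sqrt{A} \left(9 + \sqrt{2} \sqrt{A}\right)}{A} = \frac{2 \sqrt{2} \left(9 + \sqrt{2} \sqrt{A}\right)}{\sqrt{A}}$)
$\frac{1}{Y{\left(C \right)}} = \frac{1}{4 + \frac{18 \sqrt{2}}{i \sqrt{42}}} = \frac{1}{4 + 18 \sqrt{2} \left(- \frac{i \sqrt{42}}{42}\right)} = \frac{1}{4 - \frac{6 i \sqrt{21}}{7}}$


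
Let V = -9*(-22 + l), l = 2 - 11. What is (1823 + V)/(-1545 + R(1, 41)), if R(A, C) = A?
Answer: -1051/772 ≈ -1.3614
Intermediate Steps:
l = -9
V = 279 (V = -9*(-22 - 9) = -9*(-31) = 279)
(1823 + V)/(-1545 + R(1, 41)) = (1823 + 279)/(-1545 + 1) = 2102/(-1544) = 2102*(-1/1544) = -1051/772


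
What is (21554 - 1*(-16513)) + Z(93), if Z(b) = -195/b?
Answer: 1180012/31 ≈ 38065.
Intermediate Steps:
(21554 - 1*(-16513)) + Z(93) = (21554 - 1*(-16513)) - 195/93 = (21554 + 16513) - 195*1/93 = 38067 - 65/31 = 1180012/31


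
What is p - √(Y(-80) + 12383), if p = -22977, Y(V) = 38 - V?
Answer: -22977 - 3*√1389 ≈ -23089.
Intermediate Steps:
p - √(Y(-80) + 12383) = -22977 - √((38 - 1*(-80)) + 12383) = -22977 - √((38 + 80) + 12383) = -22977 - √(118 + 12383) = -22977 - √12501 = -22977 - 3*√1389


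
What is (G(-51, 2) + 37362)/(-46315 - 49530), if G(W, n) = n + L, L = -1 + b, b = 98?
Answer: -37461/95845 ≈ -0.39085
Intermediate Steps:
L = 97 (L = -1 + 98 = 97)
G(W, n) = 97 + n (G(W, n) = n + 97 = 97 + n)
(G(-51, 2) + 37362)/(-46315 - 49530) = ((97 + 2) + 37362)/(-46315 - 49530) = (99 + 37362)/(-95845) = 37461*(-1/95845) = -37461/95845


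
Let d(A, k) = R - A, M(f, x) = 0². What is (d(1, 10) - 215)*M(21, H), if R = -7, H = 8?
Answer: 0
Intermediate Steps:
M(f, x) = 0
d(A, k) = -7 - A
(d(1, 10) - 215)*M(21, H) = ((-7 - 1*1) - 215)*0 = ((-7 - 1) - 215)*0 = (-8 - 215)*0 = -223*0 = 0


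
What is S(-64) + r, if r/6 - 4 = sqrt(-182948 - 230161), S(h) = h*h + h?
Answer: 4056 + 18*I*sqrt(45901) ≈ 4056.0 + 3856.4*I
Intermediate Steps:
S(h) = h + h**2 (S(h) = h**2 + h = h + h**2)
r = 24 + 18*I*sqrt(45901) (r = 24 + 6*sqrt(-182948 - 230161) = 24 + 6*sqrt(-413109) = 24 + 6*(3*I*sqrt(45901)) = 24 + 18*I*sqrt(45901) ≈ 24.0 + 3856.4*I)
S(-64) + r = -64*(1 - 64) + (24 + 18*I*sqrt(45901)) = -64*(-63) + (24 + 18*I*sqrt(45901)) = 4032 + (24 + 18*I*sqrt(45901)) = 4056 + 18*I*sqrt(45901)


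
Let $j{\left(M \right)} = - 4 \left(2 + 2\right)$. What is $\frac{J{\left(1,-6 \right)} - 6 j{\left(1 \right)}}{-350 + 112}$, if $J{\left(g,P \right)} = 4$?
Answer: $- \frac{50}{119} \approx -0.42017$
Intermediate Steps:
$j{\left(M \right)} = -16$ ($j{\left(M \right)} = \left(-4\right) 4 = -16$)
$\frac{J{\left(1,-6 \right)} - 6 j{\left(1 \right)}}{-350 + 112} = \frac{4 - -96}{-350 + 112} = \frac{4 + 96}{-238} = 100 \left(- \frac{1}{238}\right) = - \frac{50}{119}$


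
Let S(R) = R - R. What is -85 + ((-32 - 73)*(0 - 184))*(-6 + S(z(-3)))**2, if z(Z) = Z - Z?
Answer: 695435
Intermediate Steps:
z(Z) = 0
S(R) = 0
-85 + ((-32 - 73)*(0 - 184))*(-6 + S(z(-3)))**2 = -85 + ((-32 - 73)*(0 - 184))*(-6 + 0)**2 = -85 - 105*(-184)*(-6)**2 = -85 + 19320*36 = -85 + 695520 = 695435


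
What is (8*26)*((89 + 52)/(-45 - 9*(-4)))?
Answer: -9776/3 ≈ -3258.7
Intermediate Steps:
(8*26)*((89 + 52)/(-45 - 9*(-4))) = 208*(141/(-45 + 36)) = 208*(141/(-9)) = 208*(141*(-1/9)) = 208*(-47/3) = -9776/3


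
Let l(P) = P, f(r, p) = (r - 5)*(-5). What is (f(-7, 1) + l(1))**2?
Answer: 3721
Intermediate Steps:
f(r, p) = 25 - 5*r (f(r, p) = (-5 + r)*(-5) = 25 - 5*r)
(f(-7, 1) + l(1))**2 = ((25 - 5*(-7)) + 1)**2 = ((25 + 35) + 1)**2 = (60 + 1)**2 = 61**2 = 3721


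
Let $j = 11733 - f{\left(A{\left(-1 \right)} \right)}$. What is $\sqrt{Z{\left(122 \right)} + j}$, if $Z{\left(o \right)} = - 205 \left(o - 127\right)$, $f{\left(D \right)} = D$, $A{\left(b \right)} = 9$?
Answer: $\sqrt{12749} \approx 112.91$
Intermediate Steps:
$Z{\left(o \right)} = 26035 - 205 o$ ($Z{\left(o \right)} = - 205 \left(-127 + o\right) = 26035 - 205 o$)
$j = 11724$ ($j = 11733 - 9 = 11724$)
$\sqrt{Z{\left(122 \right)} + j} = \sqrt{\left(26035 - 25010\right) + 11724} = \sqrt{1025 + 11724} = \sqrt{12749}$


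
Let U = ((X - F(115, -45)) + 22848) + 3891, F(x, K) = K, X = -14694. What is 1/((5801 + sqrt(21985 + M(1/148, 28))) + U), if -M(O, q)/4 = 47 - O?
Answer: 661967/11842445107 - 3*sqrt(3315570)/11842445107 ≈ 5.5437e-5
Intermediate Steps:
M(O, q) = -188 + 4*O (M(O, q) = -4*(47 - O) = -188 + 4*O)
U = 12090 (U = ((-14694 - 1*(-45)) + 22848) + 3891 = ((-14694 + 45) + 22848) + 3891 = (-14649 + 22848) + 3891 = 8199 + 3891 = 12090)
1/((5801 + sqrt(21985 + M(1/148, 28))) + U) = 1/((5801 + sqrt(21985 + (-188 + 4/148))) + 12090) = 1/((5801 + sqrt(21985 + (-188 + 4*(1/148)))) + 12090) = 1/((5801 + sqrt(21985 + (-188 + 1/37))) + 12090) = 1/((5801 + sqrt(21985 - 6955/37)) + 12090) = 1/((5801 + sqrt(806490/37)) + 12090) = 1/((5801 + 3*sqrt(3315570)/37) + 12090) = 1/(17891 + 3*sqrt(3315570)/37)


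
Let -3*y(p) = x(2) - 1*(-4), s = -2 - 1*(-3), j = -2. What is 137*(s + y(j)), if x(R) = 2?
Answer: -137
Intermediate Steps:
s = 1 (s = -2 + 3 = 1)
y(p) = -2 (y(p) = -(2 - 1*(-4))/3 = -(2 + 4)/3 = -⅓*6 = -2)
137*(s + y(j)) = 137*(1 - 2) = 137*(-1) = -137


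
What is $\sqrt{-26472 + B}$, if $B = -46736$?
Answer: $2 i \sqrt{18302} \approx 270.57 i$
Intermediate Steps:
$\sqrt{-26472 + B} = \sqrt{-26472 - 46736} = \sqrt{-73208} = 2 i \sqrt{18302}$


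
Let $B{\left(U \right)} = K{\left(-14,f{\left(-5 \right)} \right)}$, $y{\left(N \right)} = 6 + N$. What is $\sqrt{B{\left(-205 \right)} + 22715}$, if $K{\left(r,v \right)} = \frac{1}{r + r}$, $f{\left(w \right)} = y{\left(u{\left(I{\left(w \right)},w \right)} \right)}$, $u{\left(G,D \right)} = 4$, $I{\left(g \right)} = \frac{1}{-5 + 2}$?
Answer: $\frac{\sqrt{4452133}}{14} \approx 150.71$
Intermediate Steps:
$I{\left(g \right)} = - \frac{1}{3}$ ($I{\left(g \right)} = \frac{1}{-3} = - \frac{1}{3}$)
$f{\left(w \right)} = 10$ ($f{\left(w \right)} = 6 + 4 = 10$)
$K{\left(r,v \right)} = \frac{1}{2 r}$
$B{\left(U \right)} = - \frac{1}{28}$ ($B{\left(U \right)} = \frac{1}{2 \left(-14\right)} = \frac{1}{2} \left(- \frac{1}{14}\right) = - \frac{1}{28}$)
$\sqrt{B{\left(-205 \right)} + 22715} = \sqrt{- \frac{1}{28} + 22715} = \sqrt{\frac{636019}{28}} = \frac{\sqrt{4452133}}{14}$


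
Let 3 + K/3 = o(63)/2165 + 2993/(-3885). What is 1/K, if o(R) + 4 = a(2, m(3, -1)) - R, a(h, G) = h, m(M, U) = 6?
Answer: -560735/6393089 ≈ -0.087710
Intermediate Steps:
o(R) = -2 - R (o(R) = -4 + (2 - R) = -2 - R)
K = -6393089/560735 (K = -9 + 3*((-2 - 1*63)/2165 + 2993/(-3885)) = -9 + 3*((-2 - 63)*(1/2165) + 2993*(-1/3885)) = -9 + 3*(-65*1/2165 - 2993/3885) = -9 + 3*(-13/433 - 2993/3885) = -9 + 3*(-1346474/1682205) = -9 - 1346474/560735 = -6393089/560735 ≈ -11.401)
1/K = 1/(-6393089/560735) = -560735/6393089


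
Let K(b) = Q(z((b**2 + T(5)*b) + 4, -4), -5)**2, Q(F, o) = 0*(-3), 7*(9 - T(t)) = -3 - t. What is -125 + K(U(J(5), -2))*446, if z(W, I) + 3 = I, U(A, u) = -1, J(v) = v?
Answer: -125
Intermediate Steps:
T(t) = 66/7 + t/7 (T(t) = 9 - (-3 - t)/7 = 9 + (3/7 + t/7) = 66/7 + t/7)
z(W, I) = -3 + I
Q(F, o) = 0
K(b) = 0 (K(b) = 0**2 = 0)
-125 + K(U(J(5), -2))*446 = -125 + 0*446 = -125 + 0 = -125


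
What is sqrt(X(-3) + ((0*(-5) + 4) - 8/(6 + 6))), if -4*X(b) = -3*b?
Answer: sqrt(39)/6 ≈ 1.0408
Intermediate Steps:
X(b) = 3*b/4 (X(b) = -(-3)*b/4 = 3*b/4)
sqrt(X(-3) + ((0*(-5) + 4) - 8/(6 + 6))) = sqrt((3/4)*(-3) + ((0*(-5) + 4) - 8/(6 + 6))) = sqrt(-9/4 + ((0 + 4) - 8/12)) = sqrt(-9/4 + (4 - 8*1/12)) = sqrt(-9/4 + (4 - 2/3)) = sqrt(-9/4 + 10/3) = sqrt(13/12) = sqrt(39)/6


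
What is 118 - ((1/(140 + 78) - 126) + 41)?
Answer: 44253/218 ≈ 203.00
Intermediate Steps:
118 - ((1/(140 + 78) - 126) + 41) = 118 - ((1/218 - 126) + 41) = 118 - (-27467/218 + 41) = 118 - 1*(-18529/218) = 118 + 18529/218 = 44253/218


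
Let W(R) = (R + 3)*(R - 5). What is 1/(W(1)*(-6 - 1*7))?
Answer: 1/208 ≈ 0.0048077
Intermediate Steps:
W(R) = (-5 + R)*(3 + R) (W(R) = (3 + R)*(-5 + R) = (-5 + R)*(3 + R))
1/(W(1)*(-6 - 1*7)) = 1/((-15 + 1² - 2*1)*(-6 - 1*7)) = 1/((-15 + 1 - 2)*(-6 - 7)) = 1/(-16*(-13)) = 1/208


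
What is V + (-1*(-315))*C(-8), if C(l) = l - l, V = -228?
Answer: -228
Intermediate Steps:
C(l) = 0
V + (-1*(-315))*C(-8) = -228 - 1*(-315)*0 = -228 + 315*0 = -228 + 0 = -228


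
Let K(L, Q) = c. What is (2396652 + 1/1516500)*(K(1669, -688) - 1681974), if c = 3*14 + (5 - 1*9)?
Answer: -1528258667375292484/379125 ≈ -4.0310e+12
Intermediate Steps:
c = 38 (c = 42 + (5 - 9) = 42 - 4 = 38)
K(L, Q) = 38
(2396652 + 1/1516500)*(K(1669, -688) - 1681974) = (2396652 + 1/1516500)*(38 - 1681974) = (2396652 + 1/1516500)*(-1681936) = (3634522758001/1516500)*(-1681936) = -1528258667375292484/379125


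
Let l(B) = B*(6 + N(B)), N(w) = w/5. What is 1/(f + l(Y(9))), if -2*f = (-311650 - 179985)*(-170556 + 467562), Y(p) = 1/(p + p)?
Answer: 1620/118275021296641 ≈ 1.3697e-11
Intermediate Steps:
N(w) = w/5 (N(w) = w*(⅕) = w/5)
Y(p) = 1/(2*p)
f = 73009272405 (f = -(-311650 - 179985)*(-170556 + 467562)/2 = -(-491635)*297006/2 = -½*(-146018544810) = 73009272405)
l(B) = B*(6 + B/5)
1/(f + l(Y(9))) = 1/(73009272405 + ((½)/9)*(30 + (½)/9)/5) = 1/(73009272405 + ((½)*(⅑))*(30 + (½)*(⅑))/5) = 1/(73009272405 + (⅕)*(1/18)*(30 + 1/18)) = 1/(73009272405 + (⅕)*(1/18)*(541/18)) = 1/(73009272405 + 541/1620) = 1/(118275021296641/1620) = 1620/118275021296641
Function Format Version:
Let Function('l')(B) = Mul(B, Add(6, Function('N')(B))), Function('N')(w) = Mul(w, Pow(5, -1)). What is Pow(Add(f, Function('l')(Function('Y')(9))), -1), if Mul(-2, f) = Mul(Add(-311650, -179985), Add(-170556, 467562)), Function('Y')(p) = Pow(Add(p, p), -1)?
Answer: Rational(1620, 118275021296641) ≈ 1.3697e-11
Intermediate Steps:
Function('N')(w) = Mul(Rational(1, 5), w) (Function('N')(w) = Mul(w, Rational(1, 5)) = Mul(Rational(1, 5), w))
Function('Y')(p) = Mul(Rational(1, 2), Pow(p, -1)) (Function('Y')(p) = Pow(Mul(2, p), -1) = Mul(Rational(1, 2), Pow(p, -1)))
f = 73009272405 (f = Mul(Rational(-1, 2), Mul(Add(-311650, -179985), Add(-170556, 467562))) = Mul(Rational(-1, 2), Mul(-491635, 297006)) = Mul(Rational(-1, 2), -146018544810) = 73009272405)
Function('l')(B) = Mul(B, Add(6, Mul(Rational(1, 5), B)))
Pow(Add(f, Function('l')(Function('Y')(9))), -1) = Pow(Add(73009272405, Mul(Rational(1, 5), Mul(Rational(1, 2), Pow(9, -1)), Add(30, Mul(Rational(1, 2), Pow(9, -1))))), -1) = Pow(Add(73009272405, Mul(Rational(1, 5), Mul(Rational(1, 2), Rational(1, 9)), Add(30, Mul(Rational(1, 2), Rational(1, 9))))), -1) = Pow(Add(73009272405, Mul(Rational(1, 5), Rational(1, 18), Add(30, Rational(1, 18)))), -1) = Pow(Add(73009272405, Mul(Rational(1, 5), Rational(1, 18), Rational(541, 18))), -1) = Pow(Add(73009272405, Rational(541, 1620)), -1) = Pow(Rational(118275021296641, 1620), -1) = Rational(1620, 118275021296641)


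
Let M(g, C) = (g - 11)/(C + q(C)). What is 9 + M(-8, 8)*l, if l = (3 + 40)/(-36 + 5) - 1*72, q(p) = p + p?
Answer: 49921/744 ≈ 67.098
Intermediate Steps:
q(p) = 2*p
M(g, C) = (-11 + g)/(3*C) (M(g, C) = (g - 11)/(C + 2*C) = (-11 + g)/((3*C)) = (-11 + g)*(1/(3*C)) = (-11 + g)/(3*C))
l = -2275/31 (l = 43/(-31) - 72 = 43*(-1/31) - 72 = -43/31 - 72 = -2275/31 ≈ -73.387)
9 + M(-8, 8)*l = 9 + ((⅓)*(-11 - 8)/8)*(-2275/31) = 9 + ((⅓)*(⅛)*(-19))*(-2275/31) = 9 - 19/24*(-2275/31) = 9 + 43225/744 = 49921/744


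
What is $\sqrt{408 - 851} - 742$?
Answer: $-742 + i \sqrt{443} \approx -742.0 + 21.048 i$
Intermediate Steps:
$\sqrt{408 - 851} - 742 = \sqrt{-443} - 742 = i \sqrt{443} - 742 = -742 + i \sqrt{443}$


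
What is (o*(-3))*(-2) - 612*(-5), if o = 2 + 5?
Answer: 3102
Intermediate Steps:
o = 7
(o*(-3))*(-2) - 612*(-5) = (7*(-3))*(-2) - 612*(-5) = -21*(-2) - 34*(-90) = 42 + 3060 = 3102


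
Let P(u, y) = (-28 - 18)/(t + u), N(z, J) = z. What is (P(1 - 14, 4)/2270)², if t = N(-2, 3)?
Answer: 529/289850625 ≈ 1.8251e-6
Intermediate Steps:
t = -2
P(u, y) = -46/(-2 + u) (P(u, y) = (-28 - 18)/(-2 + u) = -46/(-2 + u))
(P(1 - 14, 4)/2270)² = (-46/(-2 + (1 - 14))/2270)² = (-46/(-2 - 13)*(1/2270))² = (-46/(-15)*(1/2270))² = (-46*(-1/15)*(1/2270))² = ((46/15)*(1/2270))² = (23/17025)² = 529/289850625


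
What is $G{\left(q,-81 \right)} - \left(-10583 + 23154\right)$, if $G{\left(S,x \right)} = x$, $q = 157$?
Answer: $-12652$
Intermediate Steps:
$G{\left(q,-81 \right)} - \left(-10583 + 23154\right) = -81 - \left(-10583 + 23154\right) = -81 - 12571 = -12652$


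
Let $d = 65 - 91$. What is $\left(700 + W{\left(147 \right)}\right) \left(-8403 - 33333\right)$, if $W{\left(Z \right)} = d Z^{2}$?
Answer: $23419488624$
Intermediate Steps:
$d = -26$ ($d = 65 - 91 = -26$)
$W{\left(Z \right)} = - 26 Z^{2}$
$\left(700 + W{\left(147 \right)}\right) \left(-8403 - 33333\right) = \left(700 - 26 \cdot 147^{2}\right) \left(-8403 - 33333\right) = \left(700 - 561834\right) \left(-41736\right) = \left(-561134\right) \left(-41736\right) = 23419488624$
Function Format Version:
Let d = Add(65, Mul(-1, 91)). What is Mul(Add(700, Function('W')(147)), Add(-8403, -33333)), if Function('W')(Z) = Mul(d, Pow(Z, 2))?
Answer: 23419488624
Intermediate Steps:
d = -26 (d = Add(65, -91) = -26)
Function('W')(Z) = Mul(-26, Pow(Z, 2))
Mul(Add(700, Function('W')(147)), Add(-8403, -33333)) = Mul(Add(700, Mul(-26, Pow(147, 2))), Add(-8403, -33333)) = Mul(Add(700, Mul(-26, 21609)), -41736) = Mul(Add(700, -561834), -41736) = Mul(-561134, -41736) = 23419488624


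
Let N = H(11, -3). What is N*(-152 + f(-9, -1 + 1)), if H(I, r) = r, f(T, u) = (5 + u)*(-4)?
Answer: 516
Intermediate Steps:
f(T, u) = -20 - 4*u
N = -3
N*(-152 + f(-9, -1 + 1)) = -3*(-152 + (-20 - 4*(-1 + 1))) = -3*(-152 + (-20 - 4*0)) = -3*(-152 + (-20 + 0)) = -3*(-152 - 20) = -3*(-172) = 516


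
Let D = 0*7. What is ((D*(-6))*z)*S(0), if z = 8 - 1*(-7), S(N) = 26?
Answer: 0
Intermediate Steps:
z = 15 (z = 8 + 7 = 15)
D = 0
((D*(-6))*z)*S(0) = ((0*(-6))*15)*26 = (0*15)*26 = 0*26 = 0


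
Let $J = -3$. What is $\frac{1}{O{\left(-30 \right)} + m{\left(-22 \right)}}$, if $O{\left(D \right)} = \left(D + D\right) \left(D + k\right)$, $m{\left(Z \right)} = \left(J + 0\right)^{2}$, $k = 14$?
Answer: $\frac{1}{969} \approx 0.001032$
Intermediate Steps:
$m{\left(Z \right)} = 9$ ($m{\left(Z \right)} = \left(-3 + 0\right)^{2} = \left(-3\right)^{2} = 9$)
$O{\left(D \right)} = 2 D \left(14 + D\right)$ ($O{\left(D \right)} = \left(D + D\right) \left(D + 14\right) = 2 D \left(14 + D\right)$)
$\frac{1}{O{\left(-30 \right)} + m{\left(-22 \right)}} = \frac{1}{2 \left(-30\right) \left(14 - 30\right) + 9} = \frac{1}{2 \left(-30\right) \left(-16\right) + 9} = \frac{1}{960 + 9} = \frac{1}{969}$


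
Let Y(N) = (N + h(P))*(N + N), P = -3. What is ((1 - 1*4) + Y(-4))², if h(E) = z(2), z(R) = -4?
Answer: 3721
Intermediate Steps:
h(E) = -4
Y(N) = 2*N*(-4 + N) (Y(N) = (N - 4)*(N + N) = (-4 + N)*(2*N) = 2*N*(-4 + N))
((1 - 1*4) + Y(-4))² = ((1 - 1*4) + 2*(-4)*(-4 - 4))² = ((1 - 4) + 2*(-4)*(-8))² = (-3 + 64)² = 61² = 3721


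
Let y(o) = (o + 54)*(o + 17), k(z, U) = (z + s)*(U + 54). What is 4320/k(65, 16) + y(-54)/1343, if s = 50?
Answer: 432/805 ≈ 0.53665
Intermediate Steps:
k(z, U) = (50 + z)*(54 + U) (k(z, U) = (z + 50)*(U + 54) = (50 + z)*(54 + U))
y(o) = (17 + o)*(54 + o) (y(o) = (54 + o)*(17 + o) = (17 + o)*(54 + o))
4320/k(65, 16) + y(-54)/1343 = 4320/(2700 + 50*16 + 54*65 + 16*65) + (918 + (-54)**2 + 71*(-54))/1343 = 4320/(2700 + 800 + 3510 + 1040) + (918 + 2916 - 3834)*(1/1343) = 4320/8050 + 0*(1/1343) = 4320*(1/8050) + 0 = 432/805 + 0 = 432/805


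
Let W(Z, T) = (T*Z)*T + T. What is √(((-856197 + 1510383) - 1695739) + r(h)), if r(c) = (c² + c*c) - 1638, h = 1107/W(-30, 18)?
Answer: I*√1212275539786/1078 ≈ 1021.4*I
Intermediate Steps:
W(Z, T) = T + Z*T² (W(Z, T) = Z*T² + T = T + Z*T²)
h = -123/1078 (h = 1107/((18*(1 + 18*(-30)))) = 1107/((18*(1 - 540))) = 1107/((18*(-539))) = 1107/(-9702) = 1107*(-1/9702) = -123/1078 ≈ -0.11410)
r(c) = -1638 + 2*c² (r(c) = (c² + c²) - 1638 = 2*c² - 1638 = -1638 + 2*c²)
√(((-856197 + 1510383) - 1695739) + r(h)) = √(((-856197 + 1510383) - 1695739) + (-1638 + 2*(-123/1078)²)) = √((654186 - 1695739) + (-1638 + 2*(15129/1162084))) = √(-1041553 + (-1638 + 15129/581042)) = √(-1041553 - 951731667/581042) = √(-606137769893/581042) = I*√1212275539786/1078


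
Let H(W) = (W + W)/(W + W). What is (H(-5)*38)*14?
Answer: 532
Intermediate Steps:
H(W) = 1 (H(W) = (2*W)/((2*W)) = (2*W)*(1/(2*W)) = 1)
(H(-5)*38)*14 = (1*38)*14 = 38*14 = 532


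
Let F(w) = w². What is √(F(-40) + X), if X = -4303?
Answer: I*√2703 ≈ 51.99*I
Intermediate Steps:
√(F(-40) + X) = √((-40)² - 4303) = √(1600 - 4303) = √(-2703) = I*√2703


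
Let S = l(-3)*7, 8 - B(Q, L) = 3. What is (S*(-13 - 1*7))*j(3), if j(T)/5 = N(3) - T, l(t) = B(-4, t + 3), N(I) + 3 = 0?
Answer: 21000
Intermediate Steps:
B(Q, L) = 5 (B(Q, L) = 8 - 1*3 = 8 - 3 = 5)
N(I) = -3 (N(I) = -3 + 0 = -3)
l(t) = 5
S = 35 (S = 5*7 = 35)
j(T) = -15 - 5*T (j(T) = 5*(-3 - T) = -15 - 5*T)
(S*(-13 - 1*7))*j(3) = (35*(-13 - 1*7))*(-15 - 5*3) = (35*(-13 - 7))*(-15 - 15) = (35*(-20))*(-30) = -700*(-30) = 21000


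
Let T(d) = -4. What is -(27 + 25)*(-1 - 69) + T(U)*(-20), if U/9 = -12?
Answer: 3720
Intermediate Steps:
U = -108 (U = 9*(-12) = -108)
-(27 + 25)*(-1 - 69) + T(U)*(-20) = -(27 + 25)*(-1 - 69) - 4*(-20) = -52*(-70) + 80 = -1*(-3640) + 80 = 3640 + 80 = 3720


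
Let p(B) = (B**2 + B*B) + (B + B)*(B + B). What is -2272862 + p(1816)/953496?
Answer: -90297709934/39729 ≈ -2.2728e+6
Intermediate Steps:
p(B) = 6*B**2 (p(B) = (B**2 + B**2) + (2*B)*(2*B) = 2*B**2 + 4*B**2 = 6*B**2)
-2272862 + p(1816)/953496 = -2272862 + (6*1816**2)/953496 = -2272862 + (6*3297856)*(1/953496) = -2272862 + 19787136*(1/953496) = -2272862 + 824464/39729 = -90297709934/39729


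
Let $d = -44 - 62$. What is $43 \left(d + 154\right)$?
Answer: $2064$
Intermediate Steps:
$d = -106$ ($d = -44 - 62 = -106$)
$43 \left(d + 154\right) = 43 \left(-106 + 154\right) = 43 \cdot 48 = 2064$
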